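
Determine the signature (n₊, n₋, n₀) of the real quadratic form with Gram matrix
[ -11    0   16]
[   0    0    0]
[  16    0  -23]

Answer: (1, 1, 1)

Derivation:
step 0: pivot -11 → sign −
step 1: pivot 3/11 → sign +
step 2: row/col 2 already zero → sign 0
signature = (1, 1, 1)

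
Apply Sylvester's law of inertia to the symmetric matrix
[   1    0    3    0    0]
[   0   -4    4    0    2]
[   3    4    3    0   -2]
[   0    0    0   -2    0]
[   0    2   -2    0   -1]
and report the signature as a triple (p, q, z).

step 0: pivot 1 → sign +
step 1: pivot -4 → sign −
step 2: pivot -2 → sign −
step 3: pivot -2 → sign −
step 4: row/col 4 already zero → sign 0
signature = (1, 3, 1)

Answer: (1, 3, 1)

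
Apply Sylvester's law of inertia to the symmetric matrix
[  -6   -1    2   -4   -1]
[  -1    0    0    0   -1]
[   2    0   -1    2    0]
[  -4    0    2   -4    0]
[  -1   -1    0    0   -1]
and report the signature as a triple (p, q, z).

Answer: (1, 3, 1)

Derivation:
step 0: pivot -6 → sign −
step 1: pivot 1/6 → sign +
step 2: pivot -1 → sign −
step 3: pivot -1 → sign −
step 4: row/col 4 already zero → sign 0
signature = (1, 3, 1)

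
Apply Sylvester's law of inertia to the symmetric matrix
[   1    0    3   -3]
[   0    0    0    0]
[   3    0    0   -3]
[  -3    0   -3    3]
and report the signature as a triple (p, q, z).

step 0: pivot 1 → sign +
step 1: pivot -9 → sign −
step 2: pivot -2 → sign −
step 3: row/col 3 already zero → sign 0
signature = (1, 2, 1)

Answer: (1, 2, 1)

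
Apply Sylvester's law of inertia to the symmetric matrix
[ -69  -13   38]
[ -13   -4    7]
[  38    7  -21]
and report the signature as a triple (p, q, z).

step 0: pivot -69 → sign −
step 1: pivot -107/69 → sign −
step 2: pivot -6/107 → sign −
signature = (0, 3, 0)

Answer: (0, 3, 0)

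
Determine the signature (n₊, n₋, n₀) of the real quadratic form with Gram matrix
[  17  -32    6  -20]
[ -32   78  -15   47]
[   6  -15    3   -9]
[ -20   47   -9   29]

step 0: pivot 17 → sign +
step 1: pivot 302/17 → sign +
step 2: pivot 33/302 → sign +
step 3: pivot 6/11 → sign +
signature = (4, 0, 0)

Answer: (4, 0, 0)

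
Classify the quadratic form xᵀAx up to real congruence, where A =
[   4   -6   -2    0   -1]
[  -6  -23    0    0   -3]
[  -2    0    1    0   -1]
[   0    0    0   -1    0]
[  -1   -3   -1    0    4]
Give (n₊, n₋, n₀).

Answer: (3, 2, 0)

Derivation:
step 0: pivot 4 → sign +
step 1: pivot -32 → sign −
step 2: pivot 9/32 → sign +
step 3: pivot -1 → sign −
step 4: pivot 1/4 → sign +
signature = (3, 2, 0)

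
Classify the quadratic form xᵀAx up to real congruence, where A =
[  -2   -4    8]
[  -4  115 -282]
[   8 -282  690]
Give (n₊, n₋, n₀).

step 0: pivot -2 → sign −
step 1: pivot 123 → sign +
step 2: pivot 2/123 → sign +
signature = (2, 1, 0)

Answer: (2, 1, 0)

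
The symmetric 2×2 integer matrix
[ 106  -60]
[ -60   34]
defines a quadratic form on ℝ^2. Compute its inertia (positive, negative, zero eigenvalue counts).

Answer: (2, 0, 0)

Derivation:
step 0: pivot 106 → sign +
step 1: pivot 2/53 → sign +
signature = (2, 0, 0)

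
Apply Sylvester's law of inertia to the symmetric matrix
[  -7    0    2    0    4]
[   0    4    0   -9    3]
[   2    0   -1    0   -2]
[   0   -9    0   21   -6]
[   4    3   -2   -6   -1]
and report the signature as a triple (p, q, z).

step 0: pivot -7 → sign −
step 1: pivot 4 → sign +
step 2: pivot -3/7 → sign −
step 3: pivot 3/4 → sign +
step 4: row/col 4 already zero → sign 0
signature = (2, 2, 1)

Answer: (2, 2, 1)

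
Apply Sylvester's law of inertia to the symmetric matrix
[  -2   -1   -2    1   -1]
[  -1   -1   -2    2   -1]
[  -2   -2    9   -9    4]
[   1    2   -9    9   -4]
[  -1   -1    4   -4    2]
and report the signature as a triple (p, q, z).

Answer: (3, 2, 0)

Derivation:
step 0: pivot -2 → sign −
step 1: pivot -1/2 → sign −
step 2: pivot 13 → sign +
step 3: pivot 1 → sign +
step 4: pivot 3/13 → sign +
signature = (3, 2, 0)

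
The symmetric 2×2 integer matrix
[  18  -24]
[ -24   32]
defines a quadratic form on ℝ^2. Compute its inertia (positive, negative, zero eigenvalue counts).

Answer: (1, 0, 1)

Derivation:
step 0: pivot 18 → sign +
step 1: row/col 1 already zero → sign 0
signature = (1, 0, 1)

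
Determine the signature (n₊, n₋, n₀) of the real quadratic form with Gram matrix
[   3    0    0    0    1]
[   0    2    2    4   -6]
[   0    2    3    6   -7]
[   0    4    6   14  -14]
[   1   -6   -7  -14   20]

Answer: (5, 0, 0)

Derivation:
step 0: pivot 3 → sign +
step 1: pivot 2 → sign +
step 2: pivot 1 → sign +
step 3: pivot 2 → sign +
step 4: pivot 2/3 → sign +
signature = (5, 0, 0)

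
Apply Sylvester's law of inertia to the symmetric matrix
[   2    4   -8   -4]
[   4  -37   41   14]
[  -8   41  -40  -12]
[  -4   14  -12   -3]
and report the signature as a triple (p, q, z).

Answer: (2, 2, 0)

Derivation:
step 0: pivot 2 → sign +
step 1: pivot -45 → sign −
step 2: pivot 1/5 → sign +
step 3: pivot -1/3 → sign −
signature = (2, 2, 0)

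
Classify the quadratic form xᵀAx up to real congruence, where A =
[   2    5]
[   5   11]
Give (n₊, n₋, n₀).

Answer: (1, 1, 0)

Derivation:
step 0: pivot 2 → sign +
step 1: pivot -3/2 → sign −
signature = (1, 1, 0)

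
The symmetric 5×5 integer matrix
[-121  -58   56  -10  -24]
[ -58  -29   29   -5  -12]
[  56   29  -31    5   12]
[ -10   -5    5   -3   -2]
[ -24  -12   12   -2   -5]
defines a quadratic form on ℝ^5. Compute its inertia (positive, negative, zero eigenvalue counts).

Answer: (0, 5, 0)

Derivation:
step 0: pivot -121 → sign −
step 1: pivot -145/121 → sign −
step 2: pivot -6/5 → sign −
step 3: pivot -62/29 → sign −
step 4: pivot -1/31 → sign −
signature = (0, 5, 0)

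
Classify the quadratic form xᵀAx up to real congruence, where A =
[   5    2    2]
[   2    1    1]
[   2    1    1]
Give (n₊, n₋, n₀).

Answer: (2, 0, 1)

Derivation:
step 0: pivot 5 → sign +
step 1: pivot 1/5 → sign +
step 2: row/col 2 already zero → sign 0
signature = (2, 0, 1)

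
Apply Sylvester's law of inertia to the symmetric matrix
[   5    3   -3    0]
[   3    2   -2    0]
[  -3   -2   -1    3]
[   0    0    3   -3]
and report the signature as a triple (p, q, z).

step 0: pivot 5 → sign +
step 1: pivot 1/5 → sign +
step 2: pivot -3 → sign −
step 3: row/col 3 already zero → sign 0
signature = (2, 1, 1)

Answer: (2, 1, 1)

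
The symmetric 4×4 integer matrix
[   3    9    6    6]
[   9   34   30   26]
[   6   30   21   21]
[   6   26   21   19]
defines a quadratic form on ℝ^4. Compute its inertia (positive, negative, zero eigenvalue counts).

step 0: pivot 3 → sign +
step 1: pivot 7 → sign +
step 2: pivot -81/7 → sign −
step 3: pivot -2/9 → sign −
signature = (2, 2, 0)

Answer: (2, 2, 0)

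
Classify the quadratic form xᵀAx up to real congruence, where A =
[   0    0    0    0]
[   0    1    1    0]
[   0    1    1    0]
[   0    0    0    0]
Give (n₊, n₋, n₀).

Answer: (1, 0, 3)

Derivation:
step 0: pivot 1 → sign +
step 1: row/col 1 already zero → sign 0
step 2: row/col 2 already zero → sign 0
step 3: row/col 3 already zero → sign 0
signature = (1, 0, 3)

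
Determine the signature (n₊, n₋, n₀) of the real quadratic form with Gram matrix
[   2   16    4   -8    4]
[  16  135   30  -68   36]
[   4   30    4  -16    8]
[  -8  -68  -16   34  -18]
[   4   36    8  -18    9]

Answer: (2, 2, 1)

Derivation:
step 0: pivot 2 → sign +
step 1: pivot 7 → sign +
step 2: pivot -32/7 → sign −
step 3: pivot -1 → sign −
step 4: row/col 4 already zero → sign 0
signature = (2, 2, 1)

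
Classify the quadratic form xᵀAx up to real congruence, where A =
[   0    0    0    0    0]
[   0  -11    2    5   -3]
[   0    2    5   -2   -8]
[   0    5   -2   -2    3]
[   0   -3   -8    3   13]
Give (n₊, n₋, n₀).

step 0: pivot -11 → sign −
step 1: pivot 59/11 → sign +
step 2: pivot 3/59 → sign +
step 3: row/col 3 already zero → sign 0
step 4: row/col 4 already zero → sign 0
signature = (2, 1, 2)

Answer: (2, 1, 2)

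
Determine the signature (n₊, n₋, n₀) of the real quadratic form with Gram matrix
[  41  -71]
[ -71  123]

Answer: (2, 0, 0)

Derivation:
step 0: pivot 41 → sign +
step 1: pivot 2/41 → sign +
signature = (2, 0, 0)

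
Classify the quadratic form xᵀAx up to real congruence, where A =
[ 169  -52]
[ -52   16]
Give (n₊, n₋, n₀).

step 0: pivot 169 → sign +
step 1: row/col 1 already zero → sign 0
signature = (1, 0, 1)

Answer: (1, 0, 1)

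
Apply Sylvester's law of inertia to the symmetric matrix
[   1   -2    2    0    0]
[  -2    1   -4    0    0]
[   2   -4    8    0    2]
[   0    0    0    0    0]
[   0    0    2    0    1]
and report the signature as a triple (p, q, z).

Answer: (2, 1, 2)

Derivation:
step 0: pivot 1 → sign +
step 1: pivot -3 → sign −
step 2: pivot 4 → sign +
step 3: row/col 3 already zero → sign 0
step 4: row/col 4 already zero → sign 0
signature = (2, 1, 2)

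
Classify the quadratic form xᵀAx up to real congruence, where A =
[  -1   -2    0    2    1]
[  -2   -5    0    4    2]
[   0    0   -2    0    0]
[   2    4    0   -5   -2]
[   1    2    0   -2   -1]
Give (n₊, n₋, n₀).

Answer: (0, 4, 1)

Derivation:
step 0: pivot -1 → sign −
step 1: pivot -1 → sign −
step 2: pivot -2 → sign −
step 3: pivot -1 → sign −
step 4: row/col 4 already zero → sign 0
signature = (0, 4, 1)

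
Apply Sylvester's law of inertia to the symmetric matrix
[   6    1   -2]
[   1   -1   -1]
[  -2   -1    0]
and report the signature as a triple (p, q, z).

step 0: pivot 6 → sign +
step 1: pivot -7/6 → sign −
step 2: pivot -2/7 → sign −
signature = (1, 2, 0)

Answer: (1, 2, 0)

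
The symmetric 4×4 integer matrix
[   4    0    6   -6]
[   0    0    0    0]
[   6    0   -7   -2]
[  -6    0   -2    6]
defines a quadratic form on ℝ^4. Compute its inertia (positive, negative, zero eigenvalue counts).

step 0: pivot 4 → sign +
step 1: pivot -16 → sign −
step 2: pivot 1/16 → sign +
step 3: row/col 3 already zero → sign 0
signature = (2, 1, 1)

Answer: (2, 1, 1)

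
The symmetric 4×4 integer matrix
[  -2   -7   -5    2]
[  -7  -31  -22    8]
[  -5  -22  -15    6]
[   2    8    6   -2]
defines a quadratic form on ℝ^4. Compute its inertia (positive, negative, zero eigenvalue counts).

Answer: (1, 2, 1)

Derivation:
step 0: pivot -2 → sign −
step 1: pivot -13/2 → sign −
step 2: pivot 8/13 → sign +
step 3: row/col 3 already zero → sign 0
signature = (1, 2, 1)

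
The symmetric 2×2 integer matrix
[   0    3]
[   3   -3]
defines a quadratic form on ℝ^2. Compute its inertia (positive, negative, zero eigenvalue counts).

step 0: pivot -3 → sign −
step 1: pivot 3 → sign +
signature = (1, 1, 0)

Answer: (1, 1, 0)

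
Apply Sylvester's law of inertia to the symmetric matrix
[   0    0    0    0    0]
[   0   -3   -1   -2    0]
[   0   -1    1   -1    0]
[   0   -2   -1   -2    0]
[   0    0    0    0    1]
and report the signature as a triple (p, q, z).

step 0: pivot -3 → sign −
step 1: pivot 4/3 → sign +
step 2: pivot -3/4 → sign −
step 3: pivot 1 → sign +
step 4: row/col 4 already zero → sign 0
signature = (2, 2, 1)

Answer: (2, 2, 1)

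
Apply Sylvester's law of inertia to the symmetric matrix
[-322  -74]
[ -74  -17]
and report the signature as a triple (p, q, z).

Answer: (1, 1, 0)

Derivation:
step 0: pivot -322 → sign −
step 1: pivot 1/161 → sign +
signature = (1, 1, 0)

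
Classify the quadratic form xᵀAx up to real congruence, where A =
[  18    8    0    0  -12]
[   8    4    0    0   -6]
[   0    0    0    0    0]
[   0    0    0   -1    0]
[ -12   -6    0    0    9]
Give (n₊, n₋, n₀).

Answer: (2, 1, 2)

Derivation:
step 0: pivot 18 → sign +
step 1: pivot 4/9 → sign +
step 2: pivot -1 → sign −
step 3: row/col 3 already zero → sign 0
step 4: row/col 4 already zero → sign 0
signature = (2, 1, 2)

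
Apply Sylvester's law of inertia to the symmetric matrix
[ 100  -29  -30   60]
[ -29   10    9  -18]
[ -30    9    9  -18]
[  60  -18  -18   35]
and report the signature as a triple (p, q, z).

Answer: (2, 2, 0)

Derivation:
step 0: pivot 100 → sign +
step 1: pivot 159/100 → sign +
step 2: pivot -3/53 → sign −
step 3: pivot -1 → sign −
signature = (2, 2, 0)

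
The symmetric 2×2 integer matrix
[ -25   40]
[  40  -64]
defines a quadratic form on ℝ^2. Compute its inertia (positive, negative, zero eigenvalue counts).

step 0: pivot -25 → sign −
step 1: row/col 1 already zero → sign 0
signature = (0, 1, 1)

Answer: (0, 1, 1)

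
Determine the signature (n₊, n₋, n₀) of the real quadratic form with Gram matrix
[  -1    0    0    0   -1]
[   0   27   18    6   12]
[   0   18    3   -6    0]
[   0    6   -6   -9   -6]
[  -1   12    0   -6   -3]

Answer: (2, 3, 0)

Derivation:
step 0: pivot -1 → sign −
step 1: pivot 27 → sign +
step 2: pivot -9 → sign −
step 3: pivot 7/9 → sign +
step 4: pivot -2/7 → sign −
signature = (2, 3, 0)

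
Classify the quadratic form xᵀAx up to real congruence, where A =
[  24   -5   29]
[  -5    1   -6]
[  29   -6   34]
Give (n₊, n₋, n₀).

Answer: (1, 2, 0)

Derivation:
step 0: pivot 24 → sign +
step 1: pivot -1/24 → sign −
step 2: pivot -1 → sign −
signature = (1, 2, 0)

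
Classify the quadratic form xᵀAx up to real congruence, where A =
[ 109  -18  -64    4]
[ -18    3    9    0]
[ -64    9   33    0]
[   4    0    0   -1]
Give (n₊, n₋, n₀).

Answer: (3, 1, 0)

Derivation:
step 0: pivot 109 → sign +
step 1: pivot 3/109 → sign +
step 2: pivot -94 → sign −
step 3: pivot 1/47 → sign +
signature = (3, 1, 0)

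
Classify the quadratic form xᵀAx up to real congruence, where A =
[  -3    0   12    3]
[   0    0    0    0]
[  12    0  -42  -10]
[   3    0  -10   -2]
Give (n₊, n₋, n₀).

step 0: pivot -3 → sign −
step 1: pivot 6 → sign +
step 2: pivot 1/3 → sign +
step 3: row/col 3 already zero → sign 0
signature = (2, 1, 1)

Answer: (2, 1, 1)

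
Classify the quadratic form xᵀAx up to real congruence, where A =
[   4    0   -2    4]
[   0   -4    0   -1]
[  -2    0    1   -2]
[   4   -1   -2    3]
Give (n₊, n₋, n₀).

Answer: (1, 2, 1)

Derivation:
step 0: pivot 4 → sign +
step 1: pivot -4 → sign −
step 2: pivot -3/4 → sign −
step 3: row/col 3 already zero → sign 0
signature = (1, 2, 1)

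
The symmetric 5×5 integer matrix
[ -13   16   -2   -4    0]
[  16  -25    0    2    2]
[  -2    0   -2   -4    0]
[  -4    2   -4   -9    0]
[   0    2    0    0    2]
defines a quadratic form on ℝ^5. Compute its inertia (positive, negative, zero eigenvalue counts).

step 0: pivot -13 → sign −
step 1: pivot -69/13 → sign −
step 2: pivot -38/69 → sign −
step 3: pivot 25/19 → sign +
step 4: pivot 6/25 → sign +
signature = (2, 3, 0)

Answer: (2, 3, 0)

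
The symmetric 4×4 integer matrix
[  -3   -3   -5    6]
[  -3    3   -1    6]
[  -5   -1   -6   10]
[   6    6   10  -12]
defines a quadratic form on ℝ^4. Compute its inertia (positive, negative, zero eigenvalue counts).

step 0: pivot -3 → sign −
step 1: pivot 6 → sign +
step 2: pivot -1/3 → sign −
step 3: row/col 3 already zero → sign 0
signature = (1, 2, 1)

Answer: (1, 2, 1)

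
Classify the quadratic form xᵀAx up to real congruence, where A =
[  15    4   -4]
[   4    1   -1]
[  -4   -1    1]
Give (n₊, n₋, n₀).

step 0: pivot 15 → sign +
step 1: pivot -1/15 → sign −
step 2: row/col 2 already zero → sign 0
signature = (1, 1, 1)

Answer: (1, 1, 1)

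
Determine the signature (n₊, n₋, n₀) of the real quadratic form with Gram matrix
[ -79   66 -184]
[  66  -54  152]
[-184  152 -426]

Answer: (1, 2, 0)

Derivation:
step 0: pivot -79 → sign −
step 1: pivot 90/79 → sign +
step 2: pivot -2/45 → sign −
signature = (1, 2, 0)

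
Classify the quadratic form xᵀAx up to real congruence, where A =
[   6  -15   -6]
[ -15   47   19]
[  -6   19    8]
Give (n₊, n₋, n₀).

step 0: pivot 6 → sign +
step 1: pivot 19/2 → sign +
step 2: pivot 6/19 → sign +
signature = (3, 0, 0)

Answer: (3, 0, 0)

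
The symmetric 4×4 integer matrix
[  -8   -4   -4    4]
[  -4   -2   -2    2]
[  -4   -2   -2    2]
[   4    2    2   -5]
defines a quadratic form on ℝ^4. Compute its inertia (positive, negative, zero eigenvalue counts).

Answer: (0, 2, 2)

Derivation:
step 0: pivot -8 → sign −
step 1: pivot -3 → sign −
step 2: row/col 2 already zero → sign 0
step 3: row/col 3 already zero → sign 0
signature = (0, 2, 2)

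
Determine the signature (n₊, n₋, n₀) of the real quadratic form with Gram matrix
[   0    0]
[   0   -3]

Answer: (0, 1, 1)

Derivation:
step 0: pivot -3 → sign −
step 1: row/col 1 already zero → sign 0
signature = (0, 1, 1)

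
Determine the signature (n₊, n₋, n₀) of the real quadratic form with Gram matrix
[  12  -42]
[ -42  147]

step 0: pivot 12 → sign +
step 1: row/col 1 already zero → sign 0
signature = (1, 0, 1)

Answer: (1, 0, 1)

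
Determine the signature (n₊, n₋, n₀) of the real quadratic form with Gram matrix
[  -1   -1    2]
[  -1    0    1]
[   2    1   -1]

step 0: pivot -1 → sign −
step 1: pivot 1 → sign +
step 2: pivot 2 → sign +
signature = (2, 1, 0)

Answer: (2, 1, 0)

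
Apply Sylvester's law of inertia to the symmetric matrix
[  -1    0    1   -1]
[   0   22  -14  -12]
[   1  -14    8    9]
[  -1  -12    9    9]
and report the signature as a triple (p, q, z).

step 0: pivot -1 → sign −
step 1: pivot 22 → sign +
step 2: pivot 1/11 → sign +
step 3: pivot 2 → sign +
signature = (3, 1, 0)

Answer: (3, 1, 0)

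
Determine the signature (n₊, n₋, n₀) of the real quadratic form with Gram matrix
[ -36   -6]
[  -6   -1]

step 0: pivot -36 → sign −
step 1: row/col 1 already zero → sign 0
signature = (0, 1, 1)

Answer: (0, 1, 1)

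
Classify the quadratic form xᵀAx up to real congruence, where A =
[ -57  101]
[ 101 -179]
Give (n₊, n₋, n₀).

step 0: pivot -57 → sign −
step 1: pivot -2/57 → sign −
signature = (0, 2, 0)

Answer: (0, 2, 0)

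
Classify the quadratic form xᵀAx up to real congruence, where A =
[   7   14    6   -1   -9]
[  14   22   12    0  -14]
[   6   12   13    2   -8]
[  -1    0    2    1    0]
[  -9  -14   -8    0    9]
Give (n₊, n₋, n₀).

Answer: (4, 1, 0)

Derivation:
step 0: pivot 7 → sign +
step 1: pivot -6 → sign −
step 2: pivot 55/7 → sign +
step 3: pivot 16/33 → sign +
step 4: pivot 3/80 → sign +
signature = (4, 1, 0)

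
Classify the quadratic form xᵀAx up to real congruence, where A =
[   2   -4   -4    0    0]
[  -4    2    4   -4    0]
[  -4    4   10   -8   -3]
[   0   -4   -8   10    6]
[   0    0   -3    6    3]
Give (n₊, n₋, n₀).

Answer: (4, 1, 0)

Derivation:
step 0: pivot 2 → sign +
step 1: pivot -6 → sign −
step 2: pivot 14/3 → sign +
step 3: pivot 46/7 → sign +
step 4: pivot 3/46 → sign +
signature = (4, 1, 0)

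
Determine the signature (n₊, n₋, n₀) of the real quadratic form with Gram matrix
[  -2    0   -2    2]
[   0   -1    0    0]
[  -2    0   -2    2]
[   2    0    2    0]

Answer: (1, 2, 1)

Derivation:
step 0: pivot -2 → sign −
step 1: pivot -1 → sign −
step 2: pivot 2 → sign +
step 3: row/col 3 already zero → sign 0
signature = (1, 2, 1)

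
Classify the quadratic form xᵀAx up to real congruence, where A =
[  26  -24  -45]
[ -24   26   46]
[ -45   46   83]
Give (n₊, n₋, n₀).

Answer: (2, 1, 0)

Derivation:
step 0: pivot 26 → sign +
step 1: pivot 50/13 → sign +
step 2: pivot -3/50 → sign −
signature = (2, 1, 0)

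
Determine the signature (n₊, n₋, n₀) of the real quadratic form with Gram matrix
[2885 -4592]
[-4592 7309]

step 0: pivot 2885 → sign +
step 1: pivot 1/2885 → sign +
signature = (2, 0, 0)

Answer: (2, 0, 0)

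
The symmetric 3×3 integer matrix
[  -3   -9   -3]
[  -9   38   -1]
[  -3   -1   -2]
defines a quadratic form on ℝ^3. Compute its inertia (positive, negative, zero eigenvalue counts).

step 0: pivot -3 → sign −
step 1: pivot 65 → sign +
step 2: pivot 1/65 → sign +
signature = (2, 1, 0)

Answer: (2, 1, 0)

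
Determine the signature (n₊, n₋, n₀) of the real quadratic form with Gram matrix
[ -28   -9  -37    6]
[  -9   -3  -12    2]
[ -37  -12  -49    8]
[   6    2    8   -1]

Answer: (1, 2, 1)

Derivation:
step 0: pivot -28 → sign −
step 1: pivot -3/28 → sign −
step 2: pivot 1/3 → sign +
step 3: row/col 3 already zero → sign 0
signature = (1, 2, 1)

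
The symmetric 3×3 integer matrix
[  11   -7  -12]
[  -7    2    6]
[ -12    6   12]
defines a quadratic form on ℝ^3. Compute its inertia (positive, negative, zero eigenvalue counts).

step 0: pivot 11 → sign +
step 1: pivot -27/11 → sign −
step 2: row/col 2 already zero → sign 0
signature = (1, 1, 1)

Answer: (1, 1, 1)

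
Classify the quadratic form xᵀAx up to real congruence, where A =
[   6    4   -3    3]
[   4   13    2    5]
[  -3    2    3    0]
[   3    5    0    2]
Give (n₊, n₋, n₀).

Answer: (3, 1, 0)

Derivation:
step 0: pivot 6 → sign +
step 1: pivot 31/3 → sign +
step 2: pivot -3/62 → sign −
step 3: pivot 2 → sign +
signature = (3, 1, 0)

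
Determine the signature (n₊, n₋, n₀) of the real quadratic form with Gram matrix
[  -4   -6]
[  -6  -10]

step 0: pivot -4 → sign −
step 1: pivot -1 → sign −
signature = (0, 2, 0)

Answer: (0, 2, 0)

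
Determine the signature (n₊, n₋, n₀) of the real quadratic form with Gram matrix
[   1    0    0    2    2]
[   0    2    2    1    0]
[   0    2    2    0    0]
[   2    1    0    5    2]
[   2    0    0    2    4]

step 0: pivot 1 → sign +
step 1: pivot 2 → sign +
step 2: pivot 1/2 → sign +
step 3: pivot -2 → sign −
step 4: row/col 4 already zero → sign 0
signature = (3, 1, 1)

Answer: (3, 1, 1)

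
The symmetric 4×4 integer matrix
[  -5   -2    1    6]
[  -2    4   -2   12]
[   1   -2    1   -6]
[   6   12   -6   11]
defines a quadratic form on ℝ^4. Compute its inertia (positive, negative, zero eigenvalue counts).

Answer: (1, 2, 1)

Derivation:
step 0: pivot -5 → sign −
step 1: pivot 24/5 → sign +
step 2: pivot -1 → sign −
step 3: row/col 3 already zero → sign 0
signature = (1, 2, 1)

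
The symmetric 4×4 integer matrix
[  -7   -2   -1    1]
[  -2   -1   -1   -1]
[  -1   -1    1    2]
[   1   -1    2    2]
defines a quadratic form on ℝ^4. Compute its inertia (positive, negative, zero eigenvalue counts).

step 0: pivot -7 → sign −
step 1: pivot -3/7 → sign −
step 2: pivot 7/3 → sign +
step 3: pivot -6/7 → sign −
signature = (1, 3, 0)

Answer: (1, 3, 0)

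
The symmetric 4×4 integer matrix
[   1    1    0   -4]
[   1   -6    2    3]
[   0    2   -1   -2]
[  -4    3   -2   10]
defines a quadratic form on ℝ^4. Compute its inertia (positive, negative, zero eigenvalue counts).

Answer: (2, 2, 0)

Derivation:
step 0: pivot 1 → sign +
step 1: pivot -7 → sign −
step 2: pivot -3/7 → sign −
step 3: pivot 1 → sign +
signature = (2, 2, 0)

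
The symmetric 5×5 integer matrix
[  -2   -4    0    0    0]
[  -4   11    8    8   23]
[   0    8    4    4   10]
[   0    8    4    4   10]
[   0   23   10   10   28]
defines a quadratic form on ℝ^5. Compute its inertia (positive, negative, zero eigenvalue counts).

step 0: pivot -2 → sign −
step 1: pivot 19 → sign +
step 2: pivot 12/19 → sign +
step 3: row/col 3 already zero → sign 0
step 4: row/col 4 already zero → sign 0
signature = (2, 1, 2)

Answer: (2, 1, 2)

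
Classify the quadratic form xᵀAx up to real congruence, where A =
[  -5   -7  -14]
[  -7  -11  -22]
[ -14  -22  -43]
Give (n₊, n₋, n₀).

Answer: (1, 2, 0)

Derivation:
step 0: pivot -5 → sign −
step 1: pivot -6/5 → sign −
step 2: pivot 1 → sign +
signature = (1, 2, 0)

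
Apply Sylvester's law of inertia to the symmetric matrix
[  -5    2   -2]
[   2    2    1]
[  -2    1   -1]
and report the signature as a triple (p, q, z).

step 0: pivot -5 → sign −
step 1: pivot 14/5 → sign +
step 2: pivot -3/14 → sign −
signature = (1, 2, 0)

Answer: (1, 2, 0)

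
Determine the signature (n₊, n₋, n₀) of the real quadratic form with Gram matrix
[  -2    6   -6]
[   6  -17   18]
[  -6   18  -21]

Answer: (1, 2, 0)

Derivation:
step 0: pivot -2 → sign −
step 1: pivot 1 → sign +
step 2: pivot -3 → sign −
signature = (1, 2, 0)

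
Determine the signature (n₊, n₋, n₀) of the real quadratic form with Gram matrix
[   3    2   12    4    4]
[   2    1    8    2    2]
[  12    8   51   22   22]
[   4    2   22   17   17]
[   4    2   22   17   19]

step 0: pivot 3 → sign +
step 1: pivot -1/3 → sign −
step 2: pivot 3 → sign +
step 3: pivot 1 → sign +
step 4: pivot 2 → sign +
signature = (4, 1, 0)

Answer: (4, 1, 0)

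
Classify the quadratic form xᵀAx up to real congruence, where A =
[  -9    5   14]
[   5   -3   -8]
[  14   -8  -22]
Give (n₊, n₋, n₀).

Answer: (0, 2, 1)

Derivation:
step 0: pivot -9 → sign −
step 1: pivot -2/9 → sign −
step 2: row/col 2 already zero → sign 0
signature = (0, 2, 1)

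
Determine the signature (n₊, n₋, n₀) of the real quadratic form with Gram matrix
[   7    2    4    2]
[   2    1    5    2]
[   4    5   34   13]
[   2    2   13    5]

step 0: pivot 7 → sign +
step 1: pivot 3/7 → sign +
step 2: pivot -3 → sign −
step 3: row/col 3 already zero → sign 0
signature = (2, 1, 1)

Answer: (2, 1, 1)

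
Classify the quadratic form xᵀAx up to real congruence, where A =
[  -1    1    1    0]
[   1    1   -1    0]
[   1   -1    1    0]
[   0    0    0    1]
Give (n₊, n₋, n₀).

step 0: pivot -1 → sign −
step 1: pivot 2 → sign +
step 2: pivot 2 → sign +
step 3: pivot 1 → sign +
signature = (3, 1, 0)

Answer: (3, 1, 0)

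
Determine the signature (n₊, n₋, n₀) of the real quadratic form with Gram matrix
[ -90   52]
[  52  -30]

Answer: (1, 1, 0)

Derivation:
step 0: pivot -90 → sign −
step 1: pivot 2/45 → sign +
signature = (1, 1, 0)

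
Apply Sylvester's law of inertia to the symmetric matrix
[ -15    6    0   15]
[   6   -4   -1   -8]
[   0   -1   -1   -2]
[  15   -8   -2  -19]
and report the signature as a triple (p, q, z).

Answer: (0, 3, 1)

Derivation:
step 0: pivot -15 → sign −
step 1: pivot -8/5 → sign −
step 2: pivot -3/8 → sign −
step 3: row/col 3 already zero → sign 0
signature = (0, 3, 1)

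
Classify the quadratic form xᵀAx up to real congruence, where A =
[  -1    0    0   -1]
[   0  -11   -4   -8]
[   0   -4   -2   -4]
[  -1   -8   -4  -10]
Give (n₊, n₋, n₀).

Answer: (0, 4, 0)

Derivation:
step 0: pivot -1 → sign −
step 1: pivot -11 → sign −
step 2: pivot -6/11 → sign −
step 3: pivot -1 → sign −
signature = (0, 4, 0)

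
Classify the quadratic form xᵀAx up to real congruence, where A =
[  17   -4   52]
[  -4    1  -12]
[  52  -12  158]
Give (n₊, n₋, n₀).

Answer: (2, 1, 0)

Derivation:
step 0: pivot 17 → sign +
step 1: pivot 1/17 → sign +
step 2: pivot -2 → sign −
signature = (2, 1, 0)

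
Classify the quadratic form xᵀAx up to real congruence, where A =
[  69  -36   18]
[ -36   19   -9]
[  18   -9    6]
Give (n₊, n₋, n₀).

Answer: (3, 0, 0)

Derivation:
step 0: pivot 69 → sign +
step 1: pivot 5/23 → sign +
step 2: pivot 3/5 → sign +
signature = (3, 0, 0)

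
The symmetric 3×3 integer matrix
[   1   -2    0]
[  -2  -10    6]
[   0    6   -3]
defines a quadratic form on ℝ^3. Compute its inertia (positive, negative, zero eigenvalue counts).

Answer: (1, 2, 0)

Derivation:
step 0: pivot 1 → sign +
step 1: pivot -14 → sign −
step 2: pivot -3/7 → sign −
signature = (1, 2, 0)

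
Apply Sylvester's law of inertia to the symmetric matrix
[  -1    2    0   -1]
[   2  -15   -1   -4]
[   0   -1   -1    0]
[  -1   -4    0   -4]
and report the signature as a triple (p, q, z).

step 0: pivot -1 → sign −
step 1: pivot -11 → sign −
step 2: pivot -10/11 → sign −
step 3: pivot 3/5 → sign +
signature = (1, 3, 0)

Answer: (1, 3, 0)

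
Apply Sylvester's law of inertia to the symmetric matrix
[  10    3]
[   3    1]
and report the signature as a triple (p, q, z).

Answer: (2, 0, 0)

Derivation:
step 0: pivot 10 → sign +
step 1: pivot 1/10 → sign +
signature = (2, 0, 0)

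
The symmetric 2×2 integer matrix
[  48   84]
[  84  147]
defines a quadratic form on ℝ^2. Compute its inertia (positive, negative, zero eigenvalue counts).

step 0: pivot 48 → sign +
step 1: row/col 1 already zero → sign 0
signature = (1, 0, 1)

Answer: (1, 0, 1)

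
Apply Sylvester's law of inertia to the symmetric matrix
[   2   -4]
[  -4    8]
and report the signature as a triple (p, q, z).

Answer: (1, 0, 1)

Derivation:
step 0: pivot 2 → sign +
step 1: row/col 1 already zero → sign 0
signature = (1, 0, 1)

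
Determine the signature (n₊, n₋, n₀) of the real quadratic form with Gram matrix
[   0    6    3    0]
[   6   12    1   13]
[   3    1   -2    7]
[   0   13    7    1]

step 0: pivot 12 → sign +
step 1: pivot -3 → sign −
step 2: pivot 1 → sign +
step 3: pivot -1/4 → sign −
signature = (2, 2, 0)

Answer: (2, 2, 0)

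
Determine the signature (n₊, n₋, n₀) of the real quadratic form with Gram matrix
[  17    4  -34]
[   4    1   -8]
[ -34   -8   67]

step 0: pivot 17 → sign +
step 1: pivot 1/17 → sign +
step 2: pivot -1 → sign −
signature = (2, 1, 0)

Answer: (2, 1, 0)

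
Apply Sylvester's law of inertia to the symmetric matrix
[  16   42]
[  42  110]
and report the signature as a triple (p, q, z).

Answer: (1, 1, 0)

Derivation:
step 0: pivot 16 → sign +
step 1: pivot -1/4 → sign −
signature = (1, 1, 0)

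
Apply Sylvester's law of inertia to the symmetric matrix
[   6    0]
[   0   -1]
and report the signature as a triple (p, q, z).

step 0: pivot 6 → sign +
step 1: pivot -1 → sign −
signature = (1, 1, 0)

Answer: (1, 1, 0)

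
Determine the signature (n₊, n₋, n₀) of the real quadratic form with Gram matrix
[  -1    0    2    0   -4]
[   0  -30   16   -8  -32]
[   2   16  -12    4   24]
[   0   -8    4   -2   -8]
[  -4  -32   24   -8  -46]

step 0: pivot -1 → sign −
step 1: pivot -30 → sign −
step 2: pivot 8/15 → sign +
step 3: pivot 2 → sign +
step 4: row/col 4 already zero → sign 0
signature = (2, 2, 1)

Answer: (2, 2, 1)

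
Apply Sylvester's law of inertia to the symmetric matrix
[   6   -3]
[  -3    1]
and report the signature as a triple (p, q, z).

step 0: pivot 6 → sign +
step 1: pivot -1/2 → sign −
signature = (1, 1, 0)

Answer: (1, 1, 0)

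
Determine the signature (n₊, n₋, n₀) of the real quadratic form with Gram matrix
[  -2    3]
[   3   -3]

Answer: (1, 1, 0)

Derivation:
step 0: pivot -2 → sign −
step 1: pivot 3/2 → sign +
signature = (1, 1, 0)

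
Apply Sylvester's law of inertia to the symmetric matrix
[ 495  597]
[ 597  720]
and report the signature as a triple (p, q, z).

step 0: pivot 495 → sign +
step 1: pivot -1/55 → sign −
signature = (1, 1, 0)

Answer: (1, 1, 0)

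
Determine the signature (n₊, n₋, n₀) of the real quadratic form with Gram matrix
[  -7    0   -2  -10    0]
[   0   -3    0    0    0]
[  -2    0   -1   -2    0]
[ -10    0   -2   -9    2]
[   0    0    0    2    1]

Answer: (2, 3, 0)

Derivation:
step 0: pivot -7 → sign −
step 1: pivot -3 → sign −
step 2: pivot -3/7 → sign −
step 3: pivot 7 → sign +
step 4: pivot 3/7 → sign +
signature = (2, 3, 0)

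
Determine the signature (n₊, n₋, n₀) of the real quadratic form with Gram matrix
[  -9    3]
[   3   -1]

Answer: (0, 1, 1)

Derivation:
step 0: pivot -9 → sign −
step 1: row/col 1 already zero → sign 0
signature = (0, 1, 1)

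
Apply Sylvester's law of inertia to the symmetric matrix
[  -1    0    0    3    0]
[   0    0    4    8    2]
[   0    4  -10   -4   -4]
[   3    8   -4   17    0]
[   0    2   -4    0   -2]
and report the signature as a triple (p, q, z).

step 0: pivot -1 → sign −
step 1: pivot -10 → sign −
step 2: pivot 8/5 → sign +
step 3: pivot 2 → sign +
step 4: pivot -1/2 → sign −
signature = (2, 3, 0)

Answer: (2, 3, 0)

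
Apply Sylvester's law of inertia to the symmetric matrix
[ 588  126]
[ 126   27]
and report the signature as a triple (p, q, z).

Answer: (1, 0, 1)

Derivation:
step 0: pivot 588 → sign +
step 1: row/col 1 already zero → sign 0
signature = (1, 0, 1)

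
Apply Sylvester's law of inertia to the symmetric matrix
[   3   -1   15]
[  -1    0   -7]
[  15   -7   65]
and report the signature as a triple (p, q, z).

step 0: pivot 3 → sign +
step 1: pivot -1/3 → sign −
step 2: pivot 2 → sign +
signature = (2, 1, 0)

Answer: (2, 1, 0)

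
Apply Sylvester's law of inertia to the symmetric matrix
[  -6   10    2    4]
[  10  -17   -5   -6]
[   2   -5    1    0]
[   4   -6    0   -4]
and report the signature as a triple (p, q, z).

Answer: (1, 3, 0)

Derivation:
step 0: pivot -6 → sign −
step 1: pivot -1/3 → sign −
step 2: pivot 10 → sign +
step 3: pivot -2/5 → sign −
signature = (1, 3, 0)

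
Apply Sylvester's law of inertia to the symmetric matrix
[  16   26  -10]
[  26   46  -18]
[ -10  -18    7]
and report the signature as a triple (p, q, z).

step 0: pivot 16 → sign +
step 1: pivot 15/4 → sign +
step 2: pivot -1/15 → sign −
signature = (2, 1, 0)

Answer: (2, 1, 0)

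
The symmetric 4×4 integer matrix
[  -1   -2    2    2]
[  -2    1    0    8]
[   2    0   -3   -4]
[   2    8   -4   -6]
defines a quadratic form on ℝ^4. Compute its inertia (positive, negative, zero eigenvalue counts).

step 0: pivot -1 → sign −
step 1: pivot 5 → sign +
step 2: pivot -11/5 → sign −
step 3: pivot -6/11 → sign −
signature = (1, 3, 0)

Answer: (1, 3, 0)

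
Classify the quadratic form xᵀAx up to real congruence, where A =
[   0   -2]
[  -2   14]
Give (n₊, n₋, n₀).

Answer: (1, 1, 0)

Derivation:
step 0: pivot 14 → sign +
step 1: pivot -2/7 → sign −
signature = (1, 1, 0)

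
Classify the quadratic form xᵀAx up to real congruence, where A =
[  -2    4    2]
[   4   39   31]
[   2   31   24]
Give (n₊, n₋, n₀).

step 0: pivot -2 → sign −
step 1: pivot 47 → sign +
step 2: pivot -3/47 → sign −
signature = (1, 2, 0)

Answer: (1, 2, 0)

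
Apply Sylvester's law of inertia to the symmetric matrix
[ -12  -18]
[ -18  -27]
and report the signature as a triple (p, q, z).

Answer: (0, 1, 1)

Derivation:
step 0: pivot -12 → sign −
step 1: row/col 1 already zero → sign 0
signature = (0, 1, 1)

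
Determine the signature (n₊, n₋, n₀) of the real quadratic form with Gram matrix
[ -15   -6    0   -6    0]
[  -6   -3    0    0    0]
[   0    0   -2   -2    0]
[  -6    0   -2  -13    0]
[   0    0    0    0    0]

step 0: pivot -15 → sign −
step 1: pivot -3/5 → sign −
step 2: pivot -2 → sign −
step 3: pivot 1 → sign +
step 4: row/col 4 already zero → sign 0
signature = (1, 3, 1)

Answer: (1, 3, 1)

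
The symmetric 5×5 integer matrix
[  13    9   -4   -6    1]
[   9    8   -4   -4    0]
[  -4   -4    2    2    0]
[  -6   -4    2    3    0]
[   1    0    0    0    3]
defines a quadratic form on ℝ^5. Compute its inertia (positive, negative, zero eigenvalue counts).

Answer: (4, 1, 0)

Derivation:
step 0: pivot 13 → sign +
step 1: pivot 23/13 → sign +
step 2: pivot -2/23 → sign −
step 3: pivot 1 → sign +
step 4: pivot 3 → sign +
signature = (4, 1, 0)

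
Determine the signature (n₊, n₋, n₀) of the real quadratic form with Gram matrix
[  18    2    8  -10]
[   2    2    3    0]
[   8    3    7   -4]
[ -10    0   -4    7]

step 0: pivot 18 → sign +
step 1: pivot 16/9 → sign +
step 2: pivot 15/16 → sign +
step 3: pivot -1/15 → sign −
signature = (3, 1, 0)

Answer: (3, 1, 0)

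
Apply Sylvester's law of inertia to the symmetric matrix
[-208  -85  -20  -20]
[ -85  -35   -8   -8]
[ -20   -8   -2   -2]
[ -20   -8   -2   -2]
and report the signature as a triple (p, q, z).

step 0: pivot -208 → sign −
step 1: pivot -55/208 → sign −
step 2: pivot 2/55 → sign +
step 3: row/col 3 already zero → sign 0
signature = (1, 2, 1)

Answer: (1, 2, 1)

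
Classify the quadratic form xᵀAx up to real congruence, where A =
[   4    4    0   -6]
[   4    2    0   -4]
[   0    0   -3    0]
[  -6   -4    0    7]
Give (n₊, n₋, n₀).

step 0: pivot 4 → sign +
step 1: pivot -2 → sign −
step 2: pivot -3 → sign −
step 3: row/col 3 already zero → sign 0
signature = (1, 2, 1)

Answer: (1, 2, 1)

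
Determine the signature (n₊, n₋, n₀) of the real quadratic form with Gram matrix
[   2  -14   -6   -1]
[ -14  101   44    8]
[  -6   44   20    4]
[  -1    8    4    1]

Answer: (3, 0, 1)

Derivation:
step 0: pivot 2 → sign +
step 1: pivot 3 → sign +
step 2: pivot 2/3 → sign +
step 3: row/col 3 already zero → sign 0
signature = (3, 0, 1)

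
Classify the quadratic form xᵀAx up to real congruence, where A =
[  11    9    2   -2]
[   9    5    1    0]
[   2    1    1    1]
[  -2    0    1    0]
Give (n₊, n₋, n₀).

step 0: pivot 11 → sign +
step 1: pivot -26/11 → sign −
step 2: pivot 21/26 → sign +
step 3: pivot -2/7 → sign −
signature = (2, 2, 0)

Answer: (2, 2, 0)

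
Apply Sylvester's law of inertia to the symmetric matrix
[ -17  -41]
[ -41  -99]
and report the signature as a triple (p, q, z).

Answer: (0, 2, 0)

Derivation:
step 0: pivot -17 → sign −
step 1: pivot -2/17 → sign −
signature = (0, 2, 0)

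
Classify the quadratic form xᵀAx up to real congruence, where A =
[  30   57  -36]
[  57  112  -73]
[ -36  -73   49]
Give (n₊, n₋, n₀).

step 0: pivot 30 → sign +
step 1: pivot 37/10 → sign +
step 2: pivot 3/37 → sign +
signature = (3, 0, 0)

Answer: (3, 0, 0)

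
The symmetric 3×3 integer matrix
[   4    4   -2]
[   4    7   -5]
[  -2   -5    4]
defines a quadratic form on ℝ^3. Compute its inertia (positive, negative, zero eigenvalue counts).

Answer: (2, 0, 1)

Derivation:
step 0: pivot 4 → sign +
step 1: pivot 3 → sign +
step 2: row/col 2 already zero → sign 0
signature = (2, 0, 1)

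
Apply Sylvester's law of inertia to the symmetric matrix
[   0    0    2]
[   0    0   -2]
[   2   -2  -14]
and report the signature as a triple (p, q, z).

Answer: (1, 1, 1)

Derivation:
step 0: pivot -14 → sign −
step 1: pivot 2/7 → sign +
step 2: row/col 2 already zero → sign 0
signature = (1, 1, 1)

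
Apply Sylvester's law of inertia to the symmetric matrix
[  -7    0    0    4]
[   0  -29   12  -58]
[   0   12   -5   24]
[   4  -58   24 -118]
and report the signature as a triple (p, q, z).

step 0: pivot -7 → sign −
step 1: pivot -29 → sign −
step 2: pivot -1/29 → sign −
step 3: pivot 2/7 → sign +
signature = (1, 3, 0)

Answer: (1, 3, 0)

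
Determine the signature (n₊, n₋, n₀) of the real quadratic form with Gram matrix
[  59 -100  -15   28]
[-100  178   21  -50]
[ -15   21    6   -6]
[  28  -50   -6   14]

step 0: pivot 59 → sign +
step 1: pivot 502/59 → sign +
step 2: pivot -57/502 → sign −
step 3: pivot 6/19 → sign +
signature = (3, 1, 0)

Answer: (3, 1, 0)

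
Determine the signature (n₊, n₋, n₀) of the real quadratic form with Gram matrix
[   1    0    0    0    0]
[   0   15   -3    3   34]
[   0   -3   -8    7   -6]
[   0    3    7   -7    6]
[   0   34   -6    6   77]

step 0: pivot 1 → sign +
step 1: pivot 15 → sign +
step 2: pivot -43/5 → sign −
step 3: pivot -38/43 → sign −
step 4: pivot 1/57 → sign +
signature = (3, 2, 0)

Answer: (3, 2, 0)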